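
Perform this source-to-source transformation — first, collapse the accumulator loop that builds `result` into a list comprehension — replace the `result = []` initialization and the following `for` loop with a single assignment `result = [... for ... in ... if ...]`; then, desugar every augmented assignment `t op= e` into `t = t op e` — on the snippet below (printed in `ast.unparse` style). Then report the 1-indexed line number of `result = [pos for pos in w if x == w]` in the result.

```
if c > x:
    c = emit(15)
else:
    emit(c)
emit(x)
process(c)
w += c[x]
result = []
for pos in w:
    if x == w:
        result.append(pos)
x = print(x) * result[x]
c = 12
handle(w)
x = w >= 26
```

8

Transformed code:
if c > x:
    c = emit(15)
else:
    emit(c)
emit(x)
process(c)
w = w + c[x]
result = [pos for pos in w if x == w]
x = print(x) * result[x]
c = 12
handle(w)
x = w >= 26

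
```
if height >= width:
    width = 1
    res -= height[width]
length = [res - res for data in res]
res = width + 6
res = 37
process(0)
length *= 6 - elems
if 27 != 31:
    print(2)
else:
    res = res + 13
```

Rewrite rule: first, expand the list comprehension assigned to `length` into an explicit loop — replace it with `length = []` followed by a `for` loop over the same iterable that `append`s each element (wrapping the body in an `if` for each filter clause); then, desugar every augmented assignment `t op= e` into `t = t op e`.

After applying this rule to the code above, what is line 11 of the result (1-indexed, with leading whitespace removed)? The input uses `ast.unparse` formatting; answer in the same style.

Transformed code:
if height >= width:
    width = 1
    res = res - height[width]
length = []
for data in res:
    length.append(res - res)
res = width + 6
res = 37
process(0)
length = length * (6 - elems)
if 27 != 31:
    print(2)
else:
    res = res + 13

if 27 != 31:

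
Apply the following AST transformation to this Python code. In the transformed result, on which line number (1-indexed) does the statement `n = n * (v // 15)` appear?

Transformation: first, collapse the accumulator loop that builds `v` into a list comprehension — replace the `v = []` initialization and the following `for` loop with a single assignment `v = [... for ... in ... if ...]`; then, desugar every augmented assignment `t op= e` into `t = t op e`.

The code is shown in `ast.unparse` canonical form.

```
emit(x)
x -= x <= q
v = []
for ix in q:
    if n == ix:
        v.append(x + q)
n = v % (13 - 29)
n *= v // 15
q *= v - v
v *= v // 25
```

5

Transformed code:
emit(x)
x = x - (x <= q)
v = [x + q for ix in q if n == ix]
n = v % (13 - 29)
n = n * (v // 15)
q = q * (v - v)
v = v * (v // 25)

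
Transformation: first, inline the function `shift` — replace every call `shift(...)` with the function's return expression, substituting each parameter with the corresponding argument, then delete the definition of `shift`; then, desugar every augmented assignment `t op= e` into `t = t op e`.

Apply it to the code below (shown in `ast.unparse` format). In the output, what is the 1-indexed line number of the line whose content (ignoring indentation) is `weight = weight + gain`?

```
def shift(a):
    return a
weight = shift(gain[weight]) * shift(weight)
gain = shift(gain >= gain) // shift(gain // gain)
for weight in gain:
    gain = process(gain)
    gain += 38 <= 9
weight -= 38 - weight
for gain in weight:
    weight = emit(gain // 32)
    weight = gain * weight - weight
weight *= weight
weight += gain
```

Transformed code:
weight = gain[weight] * weight
gain = (gain >= gain) // (gain // gain)
for weight in gain:
    gain = process(gain)
    gain = gain + (38 <= 9)
weight = weight - (38 - weight)
for gain in weight:
    weight = emit(gain // 32)
    weight = gain * weight - weight
weight = weight * weight
weight = weight + gain

11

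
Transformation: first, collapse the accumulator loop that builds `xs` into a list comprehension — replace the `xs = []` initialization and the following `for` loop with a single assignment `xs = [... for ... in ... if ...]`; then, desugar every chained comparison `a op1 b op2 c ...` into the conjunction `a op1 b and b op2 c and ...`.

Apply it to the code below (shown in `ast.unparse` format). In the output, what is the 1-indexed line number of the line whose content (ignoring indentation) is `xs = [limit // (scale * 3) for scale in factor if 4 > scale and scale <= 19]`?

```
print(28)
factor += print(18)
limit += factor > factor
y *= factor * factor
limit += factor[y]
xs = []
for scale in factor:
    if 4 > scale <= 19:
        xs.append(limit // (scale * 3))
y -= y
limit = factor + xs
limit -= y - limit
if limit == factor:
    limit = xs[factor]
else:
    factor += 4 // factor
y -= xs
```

Transformed code:
print(28)
factor += print(18)
limit += factor > factor
y *= factor * factor
limit += factor[y]
xs = [limit // (scale * 3) for scale in factor if 4 > scale and scale <= 19]
y -= y
limit = factor + xs
limit -= y - limit
if limit == factor:
    limit = xs[factor]
else:
    factor += 4 // factor
y -= xs

6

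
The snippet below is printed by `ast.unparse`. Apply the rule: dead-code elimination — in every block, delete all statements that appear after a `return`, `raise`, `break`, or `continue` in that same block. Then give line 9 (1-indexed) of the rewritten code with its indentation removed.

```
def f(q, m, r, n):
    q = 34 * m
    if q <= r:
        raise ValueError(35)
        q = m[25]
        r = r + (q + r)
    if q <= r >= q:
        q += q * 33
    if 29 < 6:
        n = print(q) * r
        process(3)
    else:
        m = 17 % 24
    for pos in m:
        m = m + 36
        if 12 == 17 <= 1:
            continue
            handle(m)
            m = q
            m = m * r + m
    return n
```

process(3)

Transformed code:
def f(q, m, r, n):
    q = 34 * m
    if q <= r:
        raise ValueError(35)
    if q <= r >= q:
        q += q * 33
    if 29 < 6:
        n = print(q) * r
        process(3)
    else:
        m = 17 % 24
    for pos in m:
        m = m + 36
        if 12 == 17 <= 1:
            continue
    return n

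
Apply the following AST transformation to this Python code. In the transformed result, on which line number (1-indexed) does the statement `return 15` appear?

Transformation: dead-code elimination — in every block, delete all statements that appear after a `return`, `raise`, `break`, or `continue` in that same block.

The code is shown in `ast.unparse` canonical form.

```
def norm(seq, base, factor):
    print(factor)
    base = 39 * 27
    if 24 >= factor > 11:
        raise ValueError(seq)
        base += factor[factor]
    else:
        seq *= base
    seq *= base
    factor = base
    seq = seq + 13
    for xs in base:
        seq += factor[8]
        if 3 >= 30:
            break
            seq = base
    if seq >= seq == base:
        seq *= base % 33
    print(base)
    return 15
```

Transformed code:
def norm(seq, base, factor):
    print(factor)
    base = 39 * 27
    if 24 >= factor > 11:
        raise ValueError(seq)
    else:
        seq *= base
    seq *= base
    factor = base
    seq = seq + 13
    for xs in base:
        seq += factor[8]
        if 3 >= 30:
            break
    if seq >= seq == base:
        seq *= base % 33
    print(base)
    return 15

18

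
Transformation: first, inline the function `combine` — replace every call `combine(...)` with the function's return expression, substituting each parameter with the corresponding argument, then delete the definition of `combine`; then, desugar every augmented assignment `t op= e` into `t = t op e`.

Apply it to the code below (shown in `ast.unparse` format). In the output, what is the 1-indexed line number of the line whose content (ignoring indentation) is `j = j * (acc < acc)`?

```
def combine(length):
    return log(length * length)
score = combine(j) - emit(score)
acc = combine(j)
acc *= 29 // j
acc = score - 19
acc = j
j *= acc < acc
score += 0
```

Transformed code:
score = log(j * j) - emit(score)
acc = log(j * j)
acc = acc * (29 // j)
acc = score - 19
acc = j
j = j * (acc < acc)
score = score + 0

6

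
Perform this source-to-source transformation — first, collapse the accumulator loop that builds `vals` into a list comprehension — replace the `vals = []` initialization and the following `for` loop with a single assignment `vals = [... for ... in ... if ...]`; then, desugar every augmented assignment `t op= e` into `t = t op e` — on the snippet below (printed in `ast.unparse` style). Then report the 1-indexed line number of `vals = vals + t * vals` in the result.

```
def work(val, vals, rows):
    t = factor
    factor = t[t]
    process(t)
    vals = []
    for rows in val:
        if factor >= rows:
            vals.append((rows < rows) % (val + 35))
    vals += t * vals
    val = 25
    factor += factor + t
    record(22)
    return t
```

Transformed code:
def work(val, vals, rows):
    t = factor
    factor = t[t]
    process(t)
    vals = [(rows < rows) % (val + 35) for rows in val if factor >= rows]
    vals = vals + t * vals
    val = 25
    factor = factor + (factor + t)
    record(22)
    return t

6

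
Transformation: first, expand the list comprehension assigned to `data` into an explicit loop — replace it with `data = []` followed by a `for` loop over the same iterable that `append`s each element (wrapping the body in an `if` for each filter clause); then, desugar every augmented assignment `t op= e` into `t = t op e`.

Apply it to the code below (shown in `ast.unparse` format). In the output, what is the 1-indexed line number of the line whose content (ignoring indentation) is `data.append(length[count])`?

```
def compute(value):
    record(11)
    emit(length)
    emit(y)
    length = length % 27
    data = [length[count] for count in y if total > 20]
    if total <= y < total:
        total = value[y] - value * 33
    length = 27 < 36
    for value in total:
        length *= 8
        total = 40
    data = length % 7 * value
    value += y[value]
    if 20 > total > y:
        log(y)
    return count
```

9

Transformed code:
def compute(value):
    record(11)
    emit(length)
    emit(y)
    length = length % 27
    data = []
    for count in y:
        if total > 20:
            data.append(length[count])
    if total <= y < total:
        total = value[y] - value * 33
    length = 27 < 36
    for value in total:
        length = length * 8
        total = 40
    data = length % 7 * value
    value = value + y[value]
    if 20 > total > y:
        log(y)
    return count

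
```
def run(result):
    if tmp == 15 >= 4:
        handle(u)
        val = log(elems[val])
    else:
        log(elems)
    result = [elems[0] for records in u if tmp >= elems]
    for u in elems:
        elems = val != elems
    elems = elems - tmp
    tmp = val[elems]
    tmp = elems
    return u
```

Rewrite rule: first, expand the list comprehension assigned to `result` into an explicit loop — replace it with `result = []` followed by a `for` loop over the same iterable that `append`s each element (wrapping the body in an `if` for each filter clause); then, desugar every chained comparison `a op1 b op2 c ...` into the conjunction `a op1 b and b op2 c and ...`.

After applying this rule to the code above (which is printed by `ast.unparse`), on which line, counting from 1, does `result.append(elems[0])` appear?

10

Transformed code:
def run(result):
    if tmp == 15 and 15 >= 4:
        handle(u)
        val = log(elems[val])
    else:
        log(elems)
    result = []
    for records in u:
        if tmp >= elems:
            result.append(elems[0])
    for u in elems:
        elems = val != elems
    elems = elems - tmp
    tmp = val[elems]
    tmp = elems
    return u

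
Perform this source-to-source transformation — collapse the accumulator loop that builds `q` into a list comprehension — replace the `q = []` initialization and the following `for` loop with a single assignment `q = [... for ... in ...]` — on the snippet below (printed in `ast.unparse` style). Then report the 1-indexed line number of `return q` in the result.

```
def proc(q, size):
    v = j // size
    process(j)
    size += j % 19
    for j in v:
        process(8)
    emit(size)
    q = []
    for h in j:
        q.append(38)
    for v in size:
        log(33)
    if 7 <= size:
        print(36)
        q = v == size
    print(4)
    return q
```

15

Transformed code:
def proc(q, size):
    v = j // size
    process(j)
    size += j % 19
    for j in v:
        process(8)
    emit(size)
    q = [38 for h in j]
    for v in size:
        log(33)
    if 7 <= size:
        print(36)
        q = v == size
    print(4)
    return q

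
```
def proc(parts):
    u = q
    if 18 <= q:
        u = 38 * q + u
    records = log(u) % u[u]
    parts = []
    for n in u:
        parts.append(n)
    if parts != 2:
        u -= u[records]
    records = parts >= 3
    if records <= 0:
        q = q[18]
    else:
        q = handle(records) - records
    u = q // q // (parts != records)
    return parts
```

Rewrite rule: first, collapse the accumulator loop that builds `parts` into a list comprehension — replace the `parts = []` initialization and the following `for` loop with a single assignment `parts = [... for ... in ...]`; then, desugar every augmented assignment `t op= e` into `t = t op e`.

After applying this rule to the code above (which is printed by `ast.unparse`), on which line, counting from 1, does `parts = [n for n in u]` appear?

6

Transformed code:
def proc(parts):
    u = q
    if 18 <= q:
        u = 38 * q + u
    records = log(u) % u[u]
    parts = [n for n in u]
    if parts != 2:
        u = u - u[records]
    records = parts >= 3
    if records <= 0:
        q = q[18]
    else:
        q = handle(records) - records
    u = q // q // (parts != records)
    return parts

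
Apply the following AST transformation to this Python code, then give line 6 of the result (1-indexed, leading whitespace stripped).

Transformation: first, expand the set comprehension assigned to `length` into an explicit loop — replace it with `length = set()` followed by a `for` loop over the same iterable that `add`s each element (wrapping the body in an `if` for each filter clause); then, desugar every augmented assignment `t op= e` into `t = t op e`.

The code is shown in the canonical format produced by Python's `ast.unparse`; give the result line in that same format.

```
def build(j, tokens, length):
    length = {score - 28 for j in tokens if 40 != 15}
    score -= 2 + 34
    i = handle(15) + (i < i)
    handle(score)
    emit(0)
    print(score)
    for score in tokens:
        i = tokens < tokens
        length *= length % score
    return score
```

Transformed code:
def build(j, tokens, length):
    length = set()
    for j in tokens:
        if 40 != 15:
            length.add(score - 28)
    score = score - (2 + 34)
    i = handle(15) + (i < i)
    handle(score)
    emit(0)
    print(score)
    for score in tokens:
        i = tokens < tokens
        length = length * (length % score)
    return score

score = score - (2 + 34)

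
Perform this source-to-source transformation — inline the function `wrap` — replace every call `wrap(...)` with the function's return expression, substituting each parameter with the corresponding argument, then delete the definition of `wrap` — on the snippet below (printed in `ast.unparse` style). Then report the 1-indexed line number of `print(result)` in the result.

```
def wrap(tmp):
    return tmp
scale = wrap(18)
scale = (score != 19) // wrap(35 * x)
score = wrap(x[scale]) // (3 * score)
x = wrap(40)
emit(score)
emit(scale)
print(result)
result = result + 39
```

7

Transformed code:
scale = 18
scale = (score != 19) // (35 * x)
score = x[scale] // (3 * score)
x = 40
emit(score)
emit(scale)
print(result)
result = result + 39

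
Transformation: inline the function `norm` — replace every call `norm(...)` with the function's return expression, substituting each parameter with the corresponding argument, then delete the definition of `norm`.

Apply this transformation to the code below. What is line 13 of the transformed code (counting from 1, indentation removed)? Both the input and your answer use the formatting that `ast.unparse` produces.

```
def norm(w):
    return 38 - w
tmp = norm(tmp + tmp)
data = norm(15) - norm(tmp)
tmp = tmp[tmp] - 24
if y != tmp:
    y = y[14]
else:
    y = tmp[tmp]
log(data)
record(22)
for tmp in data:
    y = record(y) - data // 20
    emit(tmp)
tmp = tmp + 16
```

tmp = tmp + 16

Transformed code:
tmp = 38 - (tmp + tmp)
data = 38 - 15 - (38 - tmp)
tmp = tmp[tmp] - 24
if y != tmp:
    y = y[14]
else:
    y = tmp[tmp]
log(data)
record(22)
for tmp in data:
    y = record(y) - data // 20
    emit(tmp)
tmp = tmp + 16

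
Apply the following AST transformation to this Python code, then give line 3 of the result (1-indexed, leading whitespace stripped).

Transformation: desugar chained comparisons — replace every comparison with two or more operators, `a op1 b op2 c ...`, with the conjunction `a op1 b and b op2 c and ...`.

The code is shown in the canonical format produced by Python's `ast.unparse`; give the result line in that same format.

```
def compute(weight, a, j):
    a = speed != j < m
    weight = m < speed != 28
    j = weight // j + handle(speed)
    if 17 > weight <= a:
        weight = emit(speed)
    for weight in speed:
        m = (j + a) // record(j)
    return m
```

Transformed code:
def compute(weight, a, j):
    a = speed != j and j < m
    weight = m < speed and speed != 28
    j = weight // j + handle(speed)
    if 17 > weight and weight <= a:
        weight = emit(speed)
    for weight in speed:
        m = (j + a) // record(j)
    return m

weight = m < speed and speed != 28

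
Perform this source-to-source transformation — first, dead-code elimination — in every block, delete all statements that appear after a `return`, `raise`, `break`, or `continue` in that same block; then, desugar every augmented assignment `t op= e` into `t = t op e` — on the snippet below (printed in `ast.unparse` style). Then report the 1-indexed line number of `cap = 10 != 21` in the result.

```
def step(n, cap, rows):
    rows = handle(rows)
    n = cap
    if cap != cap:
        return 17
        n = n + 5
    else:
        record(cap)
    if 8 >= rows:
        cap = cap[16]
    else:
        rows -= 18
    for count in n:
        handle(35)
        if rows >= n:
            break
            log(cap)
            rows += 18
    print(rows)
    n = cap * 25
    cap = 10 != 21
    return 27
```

18

Transformed code:
def step(n, cap, rows):
    rows = handle(rows)
    n = cap
    if cap != cap:
        return 17
    else:
        record(cap)
    if 8 >= rows:
        cap = cap[16]
    else:
        rows = rows - 18
    for count in n:
        handle(35)
        if rows >= n:
            break
    print(rows)
    n = cap * 25
    cap = 10 != 21
    return 27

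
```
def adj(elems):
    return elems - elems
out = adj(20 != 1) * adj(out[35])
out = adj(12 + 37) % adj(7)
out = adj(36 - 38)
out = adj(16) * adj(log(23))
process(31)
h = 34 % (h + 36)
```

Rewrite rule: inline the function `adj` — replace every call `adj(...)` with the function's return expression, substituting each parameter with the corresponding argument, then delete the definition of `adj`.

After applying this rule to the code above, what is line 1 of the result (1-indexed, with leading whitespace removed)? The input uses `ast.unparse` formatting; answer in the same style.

out = ((20 != 1) - (20 != 1)) * (out[35] - out[35])

Transformed code:
out = ((20 != 1) - (20 != 1)) * (out[35] - out[35])
out = (12 + 37 - (12 + 37)) % (7 - 7)
out = 36 - 38 - (36 - 38)
out = (16 - 16) * (log(23) - log(23))
process(31)
h = 34 % (h + 36)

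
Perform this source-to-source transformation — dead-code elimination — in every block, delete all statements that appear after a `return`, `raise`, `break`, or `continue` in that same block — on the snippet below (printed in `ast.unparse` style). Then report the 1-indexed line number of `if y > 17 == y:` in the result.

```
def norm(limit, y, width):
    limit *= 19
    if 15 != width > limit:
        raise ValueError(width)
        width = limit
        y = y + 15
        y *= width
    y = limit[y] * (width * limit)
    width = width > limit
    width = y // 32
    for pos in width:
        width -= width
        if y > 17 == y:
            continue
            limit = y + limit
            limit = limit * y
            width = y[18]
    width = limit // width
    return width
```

Transformed code:
def norm(limit, y, width):
    limit *= 19
    if 15 != width > limit:
        raise ValueError(width)
    y = limit[y] * (width * limit)
    width = width > limit
    width = y // 32
    for pos in width:
        width -= width
        if y > 17 == y:
            continue
    width = limit // width
    return width

10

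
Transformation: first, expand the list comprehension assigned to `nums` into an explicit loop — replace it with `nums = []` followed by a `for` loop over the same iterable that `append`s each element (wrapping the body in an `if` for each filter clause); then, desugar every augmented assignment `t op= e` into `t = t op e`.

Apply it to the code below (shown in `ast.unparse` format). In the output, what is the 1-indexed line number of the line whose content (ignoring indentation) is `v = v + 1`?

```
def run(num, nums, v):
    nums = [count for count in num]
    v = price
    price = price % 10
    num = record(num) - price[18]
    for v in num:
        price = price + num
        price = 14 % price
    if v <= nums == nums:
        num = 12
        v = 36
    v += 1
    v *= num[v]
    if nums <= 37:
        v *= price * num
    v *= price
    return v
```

Transformed code:
def run(num, nums, v):
    nums = []
    for count in num:
        nums.append(count)
    v = price
    price = price % 10
    num = record(num) - price[18]
    for v in num:
        price = price + num
        price = 14 % price
    if v <= nums == nums:
        num = 12
        v = 36
    v = v + 1
    v = v * num[v]
    if nums <= 37:
        v = v * (price * num)
    v = v * price
    return v

14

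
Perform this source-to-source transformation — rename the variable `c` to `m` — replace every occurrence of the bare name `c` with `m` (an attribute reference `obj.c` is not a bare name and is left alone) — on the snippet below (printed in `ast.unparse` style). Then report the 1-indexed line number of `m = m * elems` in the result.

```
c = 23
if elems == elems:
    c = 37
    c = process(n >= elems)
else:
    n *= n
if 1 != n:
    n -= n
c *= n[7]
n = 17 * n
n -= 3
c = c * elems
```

12

Transformed code:
m = 23
if elems == elems:
    m = 37
    m = process(n >= elems)
else:
    n *= n
if 1 != n:
    n -= n
m *= n[7]
n = 17 * n
n -= 3
m = m * elems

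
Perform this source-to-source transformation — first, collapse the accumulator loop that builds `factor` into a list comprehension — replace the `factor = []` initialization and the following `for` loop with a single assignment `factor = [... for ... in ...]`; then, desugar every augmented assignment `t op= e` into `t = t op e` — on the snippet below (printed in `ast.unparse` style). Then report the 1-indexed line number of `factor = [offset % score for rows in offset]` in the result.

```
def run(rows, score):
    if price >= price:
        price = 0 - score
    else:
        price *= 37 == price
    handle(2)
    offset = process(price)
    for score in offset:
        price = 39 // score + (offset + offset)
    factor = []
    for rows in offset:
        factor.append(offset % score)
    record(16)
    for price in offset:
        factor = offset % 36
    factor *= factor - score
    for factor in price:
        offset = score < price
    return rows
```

Transformed code:
def run(rows, score):
    if price >= price:
        price = 0 - score
    else:
        price = price * (37 == price)
    handle(2)
    offset = process(price)
    for score in offset:
        price = 39 // score + (offset + offset)
    factor = [offset % score for rows in offset]
    record(16)
    for price in offset:
        factor = offset % 36
    factor = factor * (factor - score)
    for factor in price:
        offset = score < price
    return rows

10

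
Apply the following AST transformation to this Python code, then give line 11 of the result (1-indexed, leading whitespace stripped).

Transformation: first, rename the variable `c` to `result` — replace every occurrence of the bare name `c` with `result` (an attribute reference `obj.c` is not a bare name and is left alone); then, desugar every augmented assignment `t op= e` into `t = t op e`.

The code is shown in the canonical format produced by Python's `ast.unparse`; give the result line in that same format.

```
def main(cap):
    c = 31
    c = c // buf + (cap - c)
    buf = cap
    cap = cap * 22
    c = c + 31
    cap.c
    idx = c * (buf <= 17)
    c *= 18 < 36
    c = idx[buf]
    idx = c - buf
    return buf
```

Transformed code:
def main(cap):
    result = 31
    result = result // buf + (cap - result)
    buf = cap
    cap = cap * 22
    result = result + 31
    cap.c
    idx = result * (buf <= 17)
    result = result * (18 < 36)
    result = idx[buf]
    idx = result - buf
    return buf

idx = result - buf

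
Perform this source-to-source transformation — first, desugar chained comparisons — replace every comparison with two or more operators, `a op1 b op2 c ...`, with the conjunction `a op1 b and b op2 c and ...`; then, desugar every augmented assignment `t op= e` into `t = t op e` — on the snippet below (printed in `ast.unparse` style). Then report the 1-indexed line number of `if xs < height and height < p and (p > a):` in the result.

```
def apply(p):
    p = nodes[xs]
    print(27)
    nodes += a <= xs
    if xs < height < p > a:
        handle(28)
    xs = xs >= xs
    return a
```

5

Transformed code:
def apply(p):
    p = nodes[xs]
    print(27)
    nodes = nodes + (a <= xs)
    if xs < height and height < p and (p > a):
        handle(28)
    xs = xs >= xs
    return a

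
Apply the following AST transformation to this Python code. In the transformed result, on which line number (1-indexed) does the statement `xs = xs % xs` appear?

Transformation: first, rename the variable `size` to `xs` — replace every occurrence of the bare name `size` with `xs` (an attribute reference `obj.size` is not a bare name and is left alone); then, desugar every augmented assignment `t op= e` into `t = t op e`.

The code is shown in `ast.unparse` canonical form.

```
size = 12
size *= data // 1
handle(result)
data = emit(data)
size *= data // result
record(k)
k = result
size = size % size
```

Transformed code:
xs = 12
xs = xs * (data // 1)
handle(result)
data = emit(data)
xs = xs * (data // result)
record(k)
k = result
xs = xs % xs

8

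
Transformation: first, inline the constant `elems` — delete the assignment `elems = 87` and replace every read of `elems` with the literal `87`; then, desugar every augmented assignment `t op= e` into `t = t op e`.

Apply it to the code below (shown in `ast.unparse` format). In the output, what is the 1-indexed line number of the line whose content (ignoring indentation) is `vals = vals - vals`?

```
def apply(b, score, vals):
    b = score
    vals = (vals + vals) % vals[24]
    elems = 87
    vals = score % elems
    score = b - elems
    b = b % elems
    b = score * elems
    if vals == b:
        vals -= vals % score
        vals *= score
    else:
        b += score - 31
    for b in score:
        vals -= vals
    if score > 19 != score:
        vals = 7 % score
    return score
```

Transformed code:
def apply(b, score, vals):
    b = score
    vals = (vals + vals) % vals[24]
    vals = score % 87
    score = b - 87
    b = b % 87
    b = score * 87
    if vals == b:
        vals = vals - vals % score
        vals = vals * score
    else:
        b = b + (score - 31)
    for b in score:
        vals = vals - vals
    if score > 19 != score:
        vals = 7 % score
    return score

14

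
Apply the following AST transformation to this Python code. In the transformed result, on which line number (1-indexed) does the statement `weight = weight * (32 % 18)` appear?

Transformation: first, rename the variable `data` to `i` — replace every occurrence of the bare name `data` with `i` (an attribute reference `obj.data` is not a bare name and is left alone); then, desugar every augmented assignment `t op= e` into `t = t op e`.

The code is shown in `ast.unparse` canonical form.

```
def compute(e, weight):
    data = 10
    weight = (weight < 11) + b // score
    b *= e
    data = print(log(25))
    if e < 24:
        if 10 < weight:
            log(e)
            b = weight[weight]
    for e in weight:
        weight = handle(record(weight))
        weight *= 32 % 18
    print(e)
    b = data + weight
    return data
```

Transformed code:
def compute(e, weight):
    i = 10
    weight = (weight < 11) + b // score
    b = b * e
    i = print(log(25))
    if e < 24:
        if 10 < weight:
            log(e)
            b = weight[weight]
    for e in weight:
        weight = handle(record(weight))
        weight = weight * (32 % 18)
    print(e)
    b = i + weight
    return i

12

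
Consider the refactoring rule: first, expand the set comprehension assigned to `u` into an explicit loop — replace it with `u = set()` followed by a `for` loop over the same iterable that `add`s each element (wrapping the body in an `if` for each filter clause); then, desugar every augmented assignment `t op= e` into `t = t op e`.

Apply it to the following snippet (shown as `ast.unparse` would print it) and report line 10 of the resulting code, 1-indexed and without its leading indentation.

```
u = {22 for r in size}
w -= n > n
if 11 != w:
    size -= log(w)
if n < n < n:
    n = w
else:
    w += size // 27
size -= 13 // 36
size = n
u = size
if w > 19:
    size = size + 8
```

w = w + size // 27

Transformed code:
u = set()
for r in size:
    u.add(22)
w = w - (n > n)
if 11 != w:
    size = size - log(w)
if n < n < n:
    n = w
else:
    w = w + size // 27
size = size - 13 // 36
size = n
u = size
if w > 19:
    size = size + 8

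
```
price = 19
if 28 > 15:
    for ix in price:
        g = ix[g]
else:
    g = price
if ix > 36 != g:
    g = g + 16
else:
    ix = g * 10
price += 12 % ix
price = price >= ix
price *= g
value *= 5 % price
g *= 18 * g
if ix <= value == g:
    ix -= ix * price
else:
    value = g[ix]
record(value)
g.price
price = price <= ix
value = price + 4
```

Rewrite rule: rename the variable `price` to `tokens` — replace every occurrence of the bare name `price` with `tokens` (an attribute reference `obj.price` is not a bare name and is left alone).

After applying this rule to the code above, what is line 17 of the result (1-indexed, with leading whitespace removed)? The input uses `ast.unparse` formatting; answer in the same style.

Transformed code:
tokens = 19
if 28 > 15:
    for ix in tokens:
        g = ix[g]
else:
    g = tokens
if ix > 36 != g:
    g = g + 16
else:
    ix = g * 10
tokens += 12 % ix
tokens = tokens >= ix
tokens *= g
value *= 5 % tokens
g *= 18 * g
if ix <= value == g:
    ix -= ix * tokens
else:
    value = g[ix]
record(value)
g.price
tokens = tokens <= ix
value = tokens + 4

ix -= ix * tokens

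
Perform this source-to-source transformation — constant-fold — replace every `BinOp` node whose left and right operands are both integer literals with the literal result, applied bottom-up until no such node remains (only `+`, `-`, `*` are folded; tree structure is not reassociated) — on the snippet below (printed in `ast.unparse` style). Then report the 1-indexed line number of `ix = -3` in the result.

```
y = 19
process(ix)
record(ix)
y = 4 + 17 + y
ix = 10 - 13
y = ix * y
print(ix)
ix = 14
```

Transformed code:
y = 19
process(ix)
record(ix)
y = 21 + y
ix = -3
y = ix * y
print(ix)
ix = 14

5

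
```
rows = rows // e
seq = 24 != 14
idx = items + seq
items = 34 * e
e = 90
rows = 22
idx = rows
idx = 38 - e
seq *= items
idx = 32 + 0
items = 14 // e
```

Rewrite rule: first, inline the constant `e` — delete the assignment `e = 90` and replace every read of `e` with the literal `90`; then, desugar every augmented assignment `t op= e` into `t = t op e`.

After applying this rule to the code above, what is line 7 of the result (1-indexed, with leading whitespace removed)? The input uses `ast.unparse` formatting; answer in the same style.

idx = 38 - 90

Transformed code:
rows = rows // 90
seq = 24 != 14
idx = items + seq
items = 34 * 90
rows = 22
idx = rows
idx = 38 - 90
seq = seq * items
idx = 32 + 0
items = 14 // 90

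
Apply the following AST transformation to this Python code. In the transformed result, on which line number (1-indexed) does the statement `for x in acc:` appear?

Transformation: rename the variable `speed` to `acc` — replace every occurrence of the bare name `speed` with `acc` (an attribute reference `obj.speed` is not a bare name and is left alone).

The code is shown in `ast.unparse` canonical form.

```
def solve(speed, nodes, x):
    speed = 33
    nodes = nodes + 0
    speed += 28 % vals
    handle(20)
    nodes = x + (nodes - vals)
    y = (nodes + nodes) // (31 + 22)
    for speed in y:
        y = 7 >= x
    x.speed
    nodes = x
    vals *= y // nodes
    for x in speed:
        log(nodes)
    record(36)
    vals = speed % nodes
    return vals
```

13

Transformed code:
def solve(acc, nodes, x):
    acc = 33
    nodes = nodes + 0
    acc += 28 % vals
    handle(20)
    nodes = x + (nodes - vals)
    y = (nodes + nodes) // (31 + 22)
    for acc in y:
        y = 7 >= x
    x.speed
    nodes = x
    vals *= y // nodes
    for x in acc:
        log(nodes)
    record(36)
    vals = acc % nodes
    return vals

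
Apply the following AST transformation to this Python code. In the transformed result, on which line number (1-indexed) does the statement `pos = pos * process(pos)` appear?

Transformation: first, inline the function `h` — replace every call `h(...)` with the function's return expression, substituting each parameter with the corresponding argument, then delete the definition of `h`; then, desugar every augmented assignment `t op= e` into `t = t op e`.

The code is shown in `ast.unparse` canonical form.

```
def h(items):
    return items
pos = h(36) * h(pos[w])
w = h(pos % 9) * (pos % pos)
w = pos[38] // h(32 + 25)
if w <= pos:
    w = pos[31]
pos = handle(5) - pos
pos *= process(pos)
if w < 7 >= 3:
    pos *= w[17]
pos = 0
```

Transformed code:
pos = 36 * pos[w]
w = pos % 9 * (pos % pos)
w = pos[38] // (32 + 25)
if w <= pos:
    w = pos[31]
pos = handle(5) - pos
pos = pos * process(pos)
if w < 7 >= 3:
    pos = pos * w[17]
pos = 0

7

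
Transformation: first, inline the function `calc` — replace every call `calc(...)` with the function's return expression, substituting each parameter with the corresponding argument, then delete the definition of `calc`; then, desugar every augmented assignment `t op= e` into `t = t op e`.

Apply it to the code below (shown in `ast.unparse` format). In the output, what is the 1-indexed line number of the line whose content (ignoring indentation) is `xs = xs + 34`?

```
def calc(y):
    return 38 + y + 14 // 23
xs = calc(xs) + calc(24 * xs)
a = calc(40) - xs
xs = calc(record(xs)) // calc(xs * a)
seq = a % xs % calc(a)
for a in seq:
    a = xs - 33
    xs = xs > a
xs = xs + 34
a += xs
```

Transformed code:
xs = 38 + xs + 14 // 23 + (38 + 24 * xs + 14 // 23)
a = 38 + 40 + 14 // 23 - xs
xs = (38 + record(xs) + 14 // 23) // (38 + xs * a + 14 // 23)
seq = a % xs % (38 + a + 14 // 23)
for a in seq:
    a = xs - 33
    xs = xs > a
xs = xs + 34
a = a + xs

8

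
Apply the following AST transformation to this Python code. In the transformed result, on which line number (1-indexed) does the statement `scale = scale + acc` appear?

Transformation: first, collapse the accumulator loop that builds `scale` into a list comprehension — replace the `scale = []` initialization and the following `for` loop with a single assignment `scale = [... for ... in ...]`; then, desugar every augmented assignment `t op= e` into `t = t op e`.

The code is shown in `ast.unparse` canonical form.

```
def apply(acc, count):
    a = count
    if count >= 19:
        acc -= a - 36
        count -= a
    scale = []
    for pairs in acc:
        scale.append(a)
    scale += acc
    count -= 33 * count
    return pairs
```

Transformed code:
def apply(acc, count):
    a = count
    if count >= 19:
        acc = acc - (a - 36)
        count = count - a
    scale = [a for pairs in acc]
    scale = scale + acc
    count = count - 33 * count
    return pairs

7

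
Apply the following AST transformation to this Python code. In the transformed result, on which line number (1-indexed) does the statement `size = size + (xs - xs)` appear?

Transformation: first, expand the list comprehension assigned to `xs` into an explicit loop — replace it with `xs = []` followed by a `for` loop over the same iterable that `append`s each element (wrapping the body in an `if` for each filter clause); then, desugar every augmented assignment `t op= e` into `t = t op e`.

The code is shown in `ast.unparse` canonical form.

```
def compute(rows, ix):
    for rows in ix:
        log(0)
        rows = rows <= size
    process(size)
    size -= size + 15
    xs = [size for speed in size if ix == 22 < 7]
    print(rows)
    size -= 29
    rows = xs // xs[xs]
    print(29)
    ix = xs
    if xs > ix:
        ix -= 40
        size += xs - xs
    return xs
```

Transformed code:
def compute(rows, ix):
    for rows in ix:
        log(0)
        rows = rows <= size
    process(size)
    size = size - (size + 15)
    xs = []
    for speed in size:
        if ix == 22 < 7:
            xs.append(size)
    print(rows)
    size = size - 29
    rows = xs // xs[xs]
    print(29)
    ix = xs
    if xs > ix:
        ix = ix - 40
        size = size + (xs - xs)
    return xs

18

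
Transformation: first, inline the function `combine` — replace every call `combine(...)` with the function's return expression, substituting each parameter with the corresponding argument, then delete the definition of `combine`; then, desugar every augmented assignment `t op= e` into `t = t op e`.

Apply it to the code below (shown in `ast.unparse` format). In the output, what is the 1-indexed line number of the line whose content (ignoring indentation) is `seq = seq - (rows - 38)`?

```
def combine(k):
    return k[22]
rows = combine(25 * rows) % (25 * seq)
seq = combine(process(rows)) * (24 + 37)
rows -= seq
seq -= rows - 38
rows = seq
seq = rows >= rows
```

Transformed code:
rows = (25 * rows)[22] % (25 * seq)
seq = process(rows)[22] * (24 + 37)
rows = rows - seq
seq = seq - (rows - 38)
rows = seq
seq = rows >= rows

4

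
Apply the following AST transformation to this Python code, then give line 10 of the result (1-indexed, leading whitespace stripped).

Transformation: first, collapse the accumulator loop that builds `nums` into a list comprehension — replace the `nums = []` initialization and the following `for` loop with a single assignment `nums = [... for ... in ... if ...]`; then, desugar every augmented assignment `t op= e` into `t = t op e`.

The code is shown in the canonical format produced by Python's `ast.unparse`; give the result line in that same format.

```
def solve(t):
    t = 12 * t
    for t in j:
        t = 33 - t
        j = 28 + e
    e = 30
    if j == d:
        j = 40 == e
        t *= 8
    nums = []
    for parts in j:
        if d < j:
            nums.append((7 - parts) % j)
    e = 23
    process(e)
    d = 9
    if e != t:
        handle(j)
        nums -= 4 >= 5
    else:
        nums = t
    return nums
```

Transformed code:
def solve(t):
    t = 12 * t
    for t in j:
        t = 33 - t
        j = 28 + e
    e = 30
    if j == d:
        j = 40 == e
        t = t * 8
    nums = [(7 - parts) % j for parts in j if d < j]
    e = 23
    process(e)
    d = 9
    if e != t:
        handle(j)
        nums = nums - (4 >= 5)
    else:
        nums = t
    return nums

nums = [(7 - parts) % j for parts in j if d < j]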